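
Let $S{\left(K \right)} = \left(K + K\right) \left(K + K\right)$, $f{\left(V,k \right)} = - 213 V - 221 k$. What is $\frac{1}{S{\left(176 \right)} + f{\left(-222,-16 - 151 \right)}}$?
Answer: $\frac{1}{208097} \approx 4.8054 \cdot 10^{-6}$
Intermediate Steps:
$f{\left(V,k \right)} = - 221 k - 213 V$
$S{\left(K \right)} = 4 K^{2}$ ($S{\left(K \right)} = 2 K 2 K = 4 K^{2}$)
$\frac{1}{S{\left(176 \right)} + f{\left(-222,-16 - 151 \right)}} = \frac{1}{4 \cdot 176^{2} - \left(-47286 + 221 \left(-16 - 151\right)\right)} = \frac{1}{4 \cdot 30976 + \left(\left(-221\right) \left(-167\right) + 47286\right)} = \frac{1}{123904 + \left(36907 + 47286\right)} = \frac{1}{123904 + 84193} = \frac{1}{208097}$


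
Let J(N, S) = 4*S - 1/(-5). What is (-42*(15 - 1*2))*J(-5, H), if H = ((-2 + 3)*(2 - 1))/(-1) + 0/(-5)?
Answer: 10374/5 ≈ 2074.8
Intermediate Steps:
H = -1 (H = (1*1)*(-1) + 0*(-⅕) = 1*(-1) + 0 = -1 + 0 = -1)
J(N, S) = ⅕ + 4*S (J(N, S) = 4*S - 1*(-⅕) = 4*S + ⅕ = ⅕ + 4*S)
(-42*(15 - 1*2))*J(-5, H) = (-42*(15 - 1*2))*(⅕ + 4*(-1)) = (-42*(15 - 2))*(⅕ - 4) = -42*13*(-19/5) = -546*(-19/5) = 10374/5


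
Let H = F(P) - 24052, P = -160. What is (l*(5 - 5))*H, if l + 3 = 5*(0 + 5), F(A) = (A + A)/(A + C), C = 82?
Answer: 0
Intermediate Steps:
F(A) = 2*A/(82 + A) (F(A) = (A + A)/(A + 82) = (2*A)/(82 + A) = 2*A/(82 + A))
H = -937868/39 (H = 2*(-160)/(82 - 160) - 24052 = 2*(-160)/(-78) - 24052 = 2*(-160)*(-1/78) - 24052 = 160/39 - 24052 = -937868/39 ≈ -24048.)
l = 22 (l = -3 + 5*(0 + 5) = -3 + 5*5 = -3 + 25 = 22)
(l*(5 - 5))*H = (22*(5 - 5))*(-937868/39) = (22*0)*(-937868/39) = 0*(-937868/39) = 0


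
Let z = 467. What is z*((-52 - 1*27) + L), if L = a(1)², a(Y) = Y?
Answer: -36426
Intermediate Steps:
L = 1 (L = 1² = 1)
z*((-52 - 1*27) + L) = 467*((-52 - 1*27) + 1) = 467*((-52 - 27) + 1) = 467*(-79 + 1) = 467*(-78) = -36426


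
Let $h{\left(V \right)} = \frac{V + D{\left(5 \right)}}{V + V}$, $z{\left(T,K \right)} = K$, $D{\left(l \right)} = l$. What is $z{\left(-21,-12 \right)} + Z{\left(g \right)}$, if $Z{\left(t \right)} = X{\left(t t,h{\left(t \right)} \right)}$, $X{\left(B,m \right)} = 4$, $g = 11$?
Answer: $-8$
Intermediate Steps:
$h{\left(V \right)} = \frac{5 + V}{2 V}$ ($h{\left(V \right)} = \frac{V + 5}{V + V} = \frac{5 + V}{2 V}$)
$Z{\left(t \right)} = 4$
$z{\left(-21,-12 \right)} + Z{\left(g \right)} = -12 + 4 = -8$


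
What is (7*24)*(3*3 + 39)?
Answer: 8064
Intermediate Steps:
(7*24)*(3*3 + 39) = 168*(9 + 39) = 168*48 = 8064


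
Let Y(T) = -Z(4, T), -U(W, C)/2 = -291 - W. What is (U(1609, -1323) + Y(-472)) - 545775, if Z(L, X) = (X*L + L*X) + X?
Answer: -537727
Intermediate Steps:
U(W, C) = 582 + 2*W (U(W, C) = -2*(-291 - W) = 582 + 2*W)
Z(L, X) = X + 2*L*X (Z(L, X) = (L*X + L*X) + X = 2*L*X + X = X + 2*L*X)
Y(T) = -9*T (Y(T) = -T*(1 + 2*4) = -T*(1 + 8) = -T*9 = -9*T)
(U(1609, -1323) + Y(-472)) - 545775 = ((582 + 2*1609) - 9*(-472)) - 545775 = ((582 + 3218) + 4248) - 545775 = (3800 + 4248) - 545775 = 8048 - 545775 = -537727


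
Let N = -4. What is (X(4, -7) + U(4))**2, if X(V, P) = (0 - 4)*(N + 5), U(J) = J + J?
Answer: 16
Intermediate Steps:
U(J) = 2*J
X(V, P) = -4 (X(V, P) = (0 - 4)*(-4 + 5) = -4*1 = -4)
(X(4, -7) + U(4))**2 = (-4 + 2*4)**2 = (-4 + 8)**2 = 4**2 = 16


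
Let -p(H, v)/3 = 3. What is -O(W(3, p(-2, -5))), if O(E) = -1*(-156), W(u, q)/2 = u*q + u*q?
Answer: -156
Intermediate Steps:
p(H, v) = -9 (p(H, v) = -3*3 = -9)
W(u, q) = 4*q*u (W(u, q) = 2*(u*q + u*q) = 2*(q*u + q*u) = 2*(2*q*u) = 4*q*u)
O(E) = 156
-O(W(3, p(-2, -5))) = -1*156 = -156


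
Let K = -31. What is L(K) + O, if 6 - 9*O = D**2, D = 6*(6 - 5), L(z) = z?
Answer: -103/3 ≈ -34.333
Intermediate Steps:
D = 6 (D = 6*1 = 6)
O = -10/3 (O = 2/3 - 1/9*6**2 = 2/3 - 1/9*36 = 2/3 - 4 = -10/3 ≈ -3.3333)
L(K) + O = -31 - 10/3 = -103/3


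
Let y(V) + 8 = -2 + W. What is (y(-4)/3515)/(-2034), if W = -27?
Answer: 1/193230 ≈ 5.1752e-6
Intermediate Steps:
y(V) = -37 (y(V) = -8 + (-2 - 27) = -8 - 29 = -37)
(y(-4)/3515)/(-2034) = -37/3515/(-2034) = -37*1/3515*(-1/2034) = -1/95*(-1/2034) = 1/193230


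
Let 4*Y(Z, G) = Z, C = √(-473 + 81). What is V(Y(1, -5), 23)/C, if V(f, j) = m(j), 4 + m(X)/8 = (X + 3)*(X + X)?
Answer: -2384*I*√2/7 ≈ -481.64*I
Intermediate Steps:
C = 14*I*√2 (C = √(-392) = 14*I*√2 ≈ 19.799*I)
Y(Z, G) = Z/4
m(X) = -32 + 16*X*(3 + X) (m(X) = -32 + 8*((X + 3)*(X + X)) = -32 + 8*((3 + X)*(2*X)) = -32 + 8*(2*X*(3 + X)) = -32 + 16*X*(3 + X))
V(f, j) = -32 + 16*j² + 48*j
V(Y(1, -5), 23)/C = (-32 + 16*23² + 48*23)/((14*I*√2)) = (-32 + 16*529 + 1104)*(-I*√2/28) = (-32 + 8464 + 1104)*(-I*√2/28) = 9536*(-I*√2/28) = -2384*I*√2/7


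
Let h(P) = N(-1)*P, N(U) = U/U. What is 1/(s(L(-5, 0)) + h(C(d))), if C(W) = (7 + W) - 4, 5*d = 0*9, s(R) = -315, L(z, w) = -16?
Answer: -1/312 ≈ -0.0032051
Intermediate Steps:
N(U) = 1
d = 0 (d = (0*9)/5 = (⅕)*0 = 0)
C(W) = 3 + W
h(P) = P (h(P) = 1*P = P)
1/(s(L(-5, 0)) + h(C(d))) = 1/(-315 + (3 + 0)) = 1/(-315 + 3) = 1/(-312) = -1/312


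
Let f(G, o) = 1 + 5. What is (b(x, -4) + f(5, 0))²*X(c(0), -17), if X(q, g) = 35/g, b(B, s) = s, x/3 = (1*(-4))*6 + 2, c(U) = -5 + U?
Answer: -140/17 ≈ -8.2353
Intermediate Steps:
f(G, o) = 6
x = -66 (x = 3*((1*(-4))*6 + 2) = 3*(-4*6 + 2) = 3*(-24 + 2) = 3*(-22) = -66)
(b(x, -4) + f(5, 0))²*X(c(0), -17) = (-4 + 6)²*(35/(-17)) = 2²*(35*(-1/17)) = 4*(-35/17) = -140/17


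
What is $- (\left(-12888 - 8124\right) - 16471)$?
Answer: $37483$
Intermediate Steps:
$- (\left(-12888 - 8124\right) - 16471) = - (-21012 - 16471) = \left(-1\right) \left(-37483\right) = 37483$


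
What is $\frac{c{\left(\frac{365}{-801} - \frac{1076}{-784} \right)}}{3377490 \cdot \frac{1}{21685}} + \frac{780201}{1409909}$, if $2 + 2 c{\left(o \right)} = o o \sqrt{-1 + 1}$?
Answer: $\frac{520909439765}{952390709682} \approx 0.54695$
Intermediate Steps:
$c{\left(o \right)} = -1$ ($c{\left(o \right)} = -1 + \frac{o o \sqrt{-1 + 1}}{2} = -1 + \frac{o^{2} \sqrt{0}}{2} = -1 + \frac{o^{2} \cdot 0}{2} = -1 + \frac{1}{2} \cdot 0 = -1 + 0 = -1$)
$\frac{c{\left(\frac{365}{-801} - \frac{1076}{-784} \right)}}{3377490 \cdot \frac{1}{21685}} + \frac{780201}{1409909} = - \frac{1}{3377490 \cdot \frac{1}{21685}} + \frac{780201}{1409909} = - \frac{1}{3377490 \cdot \frac{1}{21685}} + 780201 \cdot \frac{1}{1409909} = - \frac{1}{\frac{675498}{4337}} + \frac{780201}{1409909} = \left(-1\right) \frac{4337}{675498} + \frac{780201}{1409909} = - \frac{4337}{675498} + \frac{780201}{1409909} = \frac{520909439765}{952390709682}$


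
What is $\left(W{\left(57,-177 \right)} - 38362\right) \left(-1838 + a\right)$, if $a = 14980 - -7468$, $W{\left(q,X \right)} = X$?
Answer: $-794288790$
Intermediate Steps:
$a = 22448$ ($a = 14980 + 7468 = 22448$)
$\left(W{\left(57,-177 \right)} - 38362\right) \left(-1838 + a\right) = \left(-177 - 38362\right) \left(-1838 + 22448\right) = \left(-38539\right) 20610 = -794288790$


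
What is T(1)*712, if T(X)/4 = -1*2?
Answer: -5696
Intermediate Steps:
T(X) = -8 (T(X) = 4*(-1*2) = 4*(-2) = -8)
T(1)*712 = -8*712 = -5696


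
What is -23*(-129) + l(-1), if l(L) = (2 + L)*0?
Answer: 2967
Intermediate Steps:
l(L) = 0
-23*(-129) + l(-1) = -23*(-129) + 0 = 2967 + 0 = 2967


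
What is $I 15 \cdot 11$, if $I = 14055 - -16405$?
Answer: $5025900$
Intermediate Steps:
$I = 30460$ ($I = 14055 + 16405 = 30460$)
$I 15 \cdot 11 = 30460 \cdot 15 \cdot 11 = 30460 \cdot 165 = 5025900$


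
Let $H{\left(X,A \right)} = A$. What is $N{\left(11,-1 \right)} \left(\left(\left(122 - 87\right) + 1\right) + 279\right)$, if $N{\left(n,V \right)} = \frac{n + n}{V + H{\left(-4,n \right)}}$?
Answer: $693$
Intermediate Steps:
$N{\left(n,V \right)} = \frac{2 n}{V + n}$ ($N{\left(n,V \right)} = \frac{n + n}{V + n} = \frac{2 n}{V + n}$)
$N{\left(11,-1 \right)} \left(\left(\left(122 - 87\right) + 1\right) + 279\right) = 2 \cdot 11 \frac{1}{-1 + 11} \left(\left(\left(122 - 87\right) + 1\right) + 279\right) = 2 \cdot 11 \cdot \frac{1}{10} \left(\left(35 + 1\right) + 279\right) = 2 \cdot 11 \cdot \frac{1}{10} \left(36 + 279\right) = \frac{11}{5} \cdot 315 = 693$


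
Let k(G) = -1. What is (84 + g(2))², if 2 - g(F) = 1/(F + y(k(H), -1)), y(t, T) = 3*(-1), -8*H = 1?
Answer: 7569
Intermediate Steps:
H = -⅛ (H = -⅛*1 = -⅛ ≈ -0.12500)
y(t, T) = -3
g(F) = 2 - 1/(-3 + F) (g(F) = 2 - 1/(F - 3) = 2 - 1/(-3 + F))
(84 + g(2))² = (84 + (-7 + 2*2)/(-3 + 2))² = (84 + (-7 + 4)/(-1))² = (84 - 1*(-3))² = (84 + 3)² = 87² = 7569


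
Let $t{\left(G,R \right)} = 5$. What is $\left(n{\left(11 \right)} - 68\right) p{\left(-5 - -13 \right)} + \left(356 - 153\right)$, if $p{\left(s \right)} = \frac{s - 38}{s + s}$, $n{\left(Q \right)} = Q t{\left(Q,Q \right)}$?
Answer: $\frac{1819}{8} \approx 227.38$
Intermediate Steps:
$n{\left(Q \right)} = 5 Q$ ($n{\left(Q \right)} = Q 5 = 5 Q$)
$p{\left(s \right)} = \frac{-38 + s}{2 s}$
$\left(n{\left(11 \right)} - 68\right) p{\left(-5 - -13 \right)} + \left(356 - 153\right) = \left(5 \cdot 11 - 68\right) \frac{-38 - -8}{2 \left(-5 - -13\right)} + \left(356 - 153\right) = \left(55 - 68\right) \frac{-38 + \left(-5 + 13\right)}{2 \left(-5 + 13\right)} + \left(356 - 153\right) = - 13 \frac{-38 + 8}{2 \cdot 8} + 203 = - 13 \cdot \frac{1}{2} \cdot \frac{1}{8} \left(-30\right) + 203 = \left(-13\right) \left(- \frac{15}{8}\right) + 203 = \frac{195}{8} + 203 = \frac{1819}{8}$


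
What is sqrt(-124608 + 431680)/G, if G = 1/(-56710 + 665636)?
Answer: 4871408*sqrt(4798) ≈ 3.3743e+8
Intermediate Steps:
G = 1/608926 ≈ 1.6422e-6
sqrt(-124608 + 431680)/G = sqrt(-124608 + 431680)/(1/608926) = sqrt(307072)*608926 = (8*sqrt(4798))*608926 = 4871408*sqrt(4798)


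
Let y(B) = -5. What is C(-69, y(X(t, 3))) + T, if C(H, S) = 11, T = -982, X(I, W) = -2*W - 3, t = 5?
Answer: -971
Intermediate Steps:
X(I, W) = -3 - 2*W
C(-69, y(X(t, 3))) + T = 11 - 982 = -971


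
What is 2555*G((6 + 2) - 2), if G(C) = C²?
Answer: 91980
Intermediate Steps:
2555*G((6 + 2) - 2) = 2555*((6 + 2) - 2)² = 2555*(8 - 2)² = 2555*6² = 2555*36 = 91980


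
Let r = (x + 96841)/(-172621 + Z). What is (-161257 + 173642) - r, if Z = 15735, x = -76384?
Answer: 1943053567/156886 ≈ 12385.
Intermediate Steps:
r = -20457/156886 (r = (-76384 + 96841)/(-172621 + 15735) = 20457/(-156886) = 20457*(-1/156886) = -20457/156886 ≈ -0.13039)
(-161257 + 173642) - r = (-161257 + 173642) - 1*(-20457/156886) = 12385 + 20457/156886 = 1943053567/156886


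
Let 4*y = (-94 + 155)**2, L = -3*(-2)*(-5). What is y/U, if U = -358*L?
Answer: 3721/42960 ≈ 0.086615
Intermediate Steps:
L = -30 (L = 6*(-5) = -30)
y = 3721/4 (y = (-94 + 155)**2/4 = (1/4)*61**2 = (1/4)*3721 = 3721/4 ≈ 930.25)
U = 10740 (U = -358*(-30) = 10740)
y/U = (3721/4)/10740 = (3721/4)*(1/10740) = 3721/42960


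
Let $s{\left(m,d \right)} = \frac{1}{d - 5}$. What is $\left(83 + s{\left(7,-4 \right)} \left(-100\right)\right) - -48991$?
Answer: $\frac{441766}{9} \approx 49085.0$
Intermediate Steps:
$s{\left(m,d \right)} = \frac{1}{-5 + d}$
$\left(83 + s{\left(7,-4 \right)} \left(-100\right)\right) - -48991 = \left(83 + \frac{1}{-5 - 4} \left(-100\right)\right) - -48991 = \left(83 + \frac{1}{-9} \left(-100\right)\right) + 48991 = \left(83 - - \frac{100}{9}\right) + 48991 = \left(83 + \frac{100}{9}\right) + 48991 = \frac{847}{9} + 48991 = \frac{441766}{9}$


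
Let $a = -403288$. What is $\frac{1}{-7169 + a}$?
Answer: $- \frac{1}{410457} \approx -2.4363 \cdot 10^{-6}$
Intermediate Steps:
$\frac{1}{-7169 + a} = \frac{1}{-7169 - 403288} = \frac{1}{-410457} = - \frac{1}{410457}$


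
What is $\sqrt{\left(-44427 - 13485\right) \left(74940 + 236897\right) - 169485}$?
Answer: $3 i \sqrt{2006585981} \approx 1.3438 \cdot 10^{5} i$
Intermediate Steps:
$\sqrt{\left(-44427 - 13485\right) \left(74940 + 236897\right) - 169485} = \sqrt{\left(-57912\right) 311837 - 169485} = \sqrt{-18059104344 - 169485} = \sqrt{-18059273829} = 3 i \sqrt{2006585981}$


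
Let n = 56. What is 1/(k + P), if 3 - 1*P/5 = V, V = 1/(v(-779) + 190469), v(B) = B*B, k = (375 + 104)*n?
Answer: 159462/4279800617 ≈ 3.7259e-5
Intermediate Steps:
k = 26824 (k = (375 + 104)*56 = 479*56 = 26824)
v(B) = B**2
V = 1/797310 (V = 1/((-779)**2 + 190469) = 1/(606841 + 190469) = 1/797310 ≈ 1.2542e-6)
P = 2391929/159462 (P = 15 - 5*1/797310 = 15 - 1/159462 = 2391929/159462 ≈ 15.000)
1/(k + P) = 1/(26824 + 2391929/159462) = 1/(4279800617/159462) = 159462/4279800617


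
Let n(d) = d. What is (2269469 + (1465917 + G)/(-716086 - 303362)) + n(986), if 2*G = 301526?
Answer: 289326149020/127431 ≈ 2.2705e+6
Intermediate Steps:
G = 150763 (G = (1/2)*301526 = 150763)
(2269469 + (1465917 + G)/(-716086 - 303362)) + n(986) = (2269469 + (1465917 + 150763)/(-716086 - 303362)) + 986 = (2269469 + 1616680/(-1019448)) + 986 = (2269469 + 1616680*(-1/1019448)) + 986 = (2269469 - 202085/127431) + 986 = 289200502054/127431 + 986 = 289326149020/127431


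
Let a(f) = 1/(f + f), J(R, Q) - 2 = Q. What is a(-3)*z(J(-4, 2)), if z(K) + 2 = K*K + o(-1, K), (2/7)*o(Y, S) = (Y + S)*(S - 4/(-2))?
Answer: -77/6 ≈ -12.833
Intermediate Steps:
o(Y, S) = 7*(2 + S)*(S + Y)/2 (o(Y, S) = 7*((Y + S)*(S - 4/(-2)))/2 = 7*((S + Y)*(S - 4*(-½)))/2 = 7*((S + Y)*(S + 2))/2 = 7*((S + Y)*(2 + S))/2 = 7*((2 + S)*(S + Y))/2 = 7*(2 + S)*(S + Y)/2)
J(R, Q) = 2 + Q
z(K) = -9 + 7*K/2 + 9*K²/2 (z(K) = -2 + (K*K + (7*K + 7*(-1) + 7*K²/2 + (7/2)*K*(-1))) = -2 + (K² + (7*K - 7 + 7*K²/2 - 7*K/2)) = -2 + (K² + (-7 + 7*K/2 + 7*K²/2)) = -2 + (-7 + 7*K/2 + 9*K²/2) = -9 + 7*K/2 + 9*K²/2)
a(f) = 1/(2*f)
a(-3)*z(J(-4, 2)) = ((½)/(-3))*(-9 + 7*(2 + 2)/2 + 9*(2 + 2)²/2) = ((½)*(-⅓))*(-9 + (7/2)*4 + (9/2)*4²) = -(-9 + 14 + (9/2)*16)/6 = -(-9 + 14 + 72)/6 = -⅙*77 = -77/6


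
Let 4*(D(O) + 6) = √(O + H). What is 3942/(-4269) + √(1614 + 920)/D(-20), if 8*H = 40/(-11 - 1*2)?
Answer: -1314/1423 - 1248*√2534/7753 - 4*I*√8729630/7753 ≈ -9.0264 - 1.5244*I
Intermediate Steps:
H = -5/13 (H = (40/(-11 - 1*2))/8 = (40/(-11 - 2))/8 = (40/(-13))/8 = (40*(-1/13))/8 = (⅛)*(-40/13) = -5/13 ≈ -0.38462)
D(O) = -6 + √(-5/13 + O)/4 (D(O) = -6 + √(O - 5/13)/4 = -6 + √(-5/13 + O)/4)
3942/(-4269) + √(1614 + 920)/D(-20) = 3942/(-4269) + √(1614 + 920)/(-6 + √(-65 + 169*(-20))/52) = 3942*(-1/4269) + √2534/(-6 + √(-65 - 3380)/52) = -1314/1423 + √2534/(-6 + √(-3445)/52) = -1314/1423 + √2534/(-6 + (I*√3445)/52) = -1314/1423 + √2534/(-6 + I*√3445/52)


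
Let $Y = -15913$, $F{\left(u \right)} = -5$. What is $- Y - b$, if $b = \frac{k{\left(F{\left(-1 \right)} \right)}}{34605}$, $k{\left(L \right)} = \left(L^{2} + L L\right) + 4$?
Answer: $\frac{61185479}{3845} \approx 15913.0$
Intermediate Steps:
$k{\left(L \right)} = 4 + 2 L^{2}$ ($k{\left(L \right)} = \left(L^{2} + L^{2}\right) + 4 = 2 L^{2} + 4 = 4 + 2 L^{2}$)
$b = \frac{6}{3845}$ ($b = \frac{4 + 2 \left(-5\right)^{2}}{34605} = \left(4 + 2 \cdot 25\right) \frac{1}{34605} = \left(4 + 50\right) \frac{1}{34605} = 54 \cdot \frac{1}{34605} = \frac{6}{3845} \approx 0.0015605$)
$- Y - b = \left(-1\right) \left(-15913\right) - \frac{6}{3845} = 15913 - \frac{6}{3845} = \frac{61185479}{3845}$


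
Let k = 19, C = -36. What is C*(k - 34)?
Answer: 540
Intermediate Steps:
C*(k - 34) = -36*(19 - 34) = -36*(-15) = 540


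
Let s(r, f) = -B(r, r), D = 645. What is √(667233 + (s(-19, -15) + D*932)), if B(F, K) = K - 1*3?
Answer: √1268395 ≈ 1126.2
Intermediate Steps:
B(F, K) = -3 + K (B(F, K) = K - 3 = -3 + K)
s(r, f) = 3 - r (s(r, f) = -(-3 + r) = 3 - r)
√(667233 + (s(-19, -15) + D*932)) = √(667233 + ((3 - 1*(-19)) + 645*932)) = √(667233 + ((3 + 19) + 601140)) = √(667233 + (22 + 601140)) = √(667233 + 601162) = √1268395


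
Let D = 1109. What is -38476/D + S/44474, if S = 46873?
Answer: -1659199467/49321666 ≈ -33.640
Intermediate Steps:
-38476/D + S/44474 = -38476/1109 + 46873/44474 = -1659199467/49321666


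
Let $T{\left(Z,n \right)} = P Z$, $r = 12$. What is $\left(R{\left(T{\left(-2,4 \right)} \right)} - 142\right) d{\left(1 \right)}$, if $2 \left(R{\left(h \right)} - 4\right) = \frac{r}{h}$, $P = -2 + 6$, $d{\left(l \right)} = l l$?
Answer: $- \frac{555}{4} \approx -138.75$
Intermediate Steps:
$d{\left(l \right)} = l^{2}$
$P = 4$
$T{\left(Z,n \right)} = 4 Z$
$R{\left(h \right)} = 4 + \frac{6}{h}$ ($R{\left(h \right)} = 4 + \frac{12 \frac{1}{h}}{2} = 4 + \frac{6}{h}$)
$\left(R{\left(T{\left(-2,4 \right)} \right)} - 142\right) d{\left(1 \right)} = \left(\left(4 + \frac{6}{4 \left(-2\right)}\right) - 142\right) 1^{2} = \left(\left(4 + \frac{6}{-8}\right) - 142\right) 1 = \left(\left(4 + 6 \left(- \frac{1}{8}\right)\right) - 142\right) 1 = \left(\left(4 - \frac{3}{4}\right) - 142\right) 1 = \left(\frac{13}{4} - 142\right) 1 = \left(- \frac{555}{4}\right) 1 = - \frac{555}{4}$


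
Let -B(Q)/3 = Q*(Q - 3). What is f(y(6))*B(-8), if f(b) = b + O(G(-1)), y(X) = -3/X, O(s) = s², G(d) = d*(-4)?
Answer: -4092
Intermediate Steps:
G(d) = -4*d
f(b) = 16 + b (f(b) = b + (-4*(-1))² = b + 4² = b + 16 = 16 + b)
B(Q) = -3*Q*(-3 + Q) (B(Q) = -3*Q*(Q - 3) = -3*Q*(-3 + Q))
f(y(6))*B(-8) = (16 - 3/6)*(3*(-8)*(3 - 1*(-8))) = (16 - 3*⅙)*(3*(-8)*(3 + 8)) = (16 - ½)*(3*(-8)*11) = (31/2)*(-264) = -4092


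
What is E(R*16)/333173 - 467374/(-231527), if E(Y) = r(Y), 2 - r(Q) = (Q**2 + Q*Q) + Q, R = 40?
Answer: -6038292/13660093 ≈ -0.44204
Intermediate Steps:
r(Q) = 2 - Q - 2*Q**2 (r(Q) = 2 - ((Q**2 + Q*Q) + Q) = 2 - ((Q**2 + Q**2) + Q) = 2 - (2*Q**2 + Q) = 2 - (Q + 2*Q**2) = 2 + (-Q - 2*Q**2) = 2 - Q - 2*Q**2)
E(Y) = 2 - Y - 2*Y**2
E(R*16)/333173 - 467374/(-231527) = (2 - 40*16 - 2*(40*16)**2)/333173 - 467374/(-231527) = (2 - 1*640 - 2*640**2)*(1/333173) - 467374*(-1/231527) = (2 - 640 - 2*409600)*(1/333173) + 467374/231527 = (2 - 640 - 819200)*(1/333173) + 467374/231527 = -819838*1/333173 + 467374/231527 = -819838/333173 + 467374/231527 = -6038292/13660093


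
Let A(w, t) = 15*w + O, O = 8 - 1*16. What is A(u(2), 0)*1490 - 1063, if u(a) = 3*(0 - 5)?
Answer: -348233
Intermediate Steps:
O = -8 (O = 8 - 16 = -8)
u(a) = -15 (u(a) = 3*(-5) = -15)
A(w, t) = -8 + 15*w (A(w, t) = 15*w - 8 = -8 + 15*w)
A(u(2), 0)*1490 - 1063 = (-8 + 15*(-15))*1490 - 1063 = (-8 - 225)*1490 - 1063 = -233*1490 - 1063 = -347170 - 1063 = -348233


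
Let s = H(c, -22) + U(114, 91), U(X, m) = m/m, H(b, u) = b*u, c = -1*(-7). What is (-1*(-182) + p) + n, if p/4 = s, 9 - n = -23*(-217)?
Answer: -5412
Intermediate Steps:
c = 7
U(X, m) = 1
s = -153 (s = 7*(-22) + 1 = -154 + 1 = -153)
n = -4982 (n = 9 - (-23)*(-217) = 9 - 1*4991 = 9 - 4991 = -4982)
p = -612 (p = 4*(-153) = -612)
(-1*(-182) + p) + n = (-1*(-182) - 612) - 4982 = (182 - 612) - 4982 = -430 - 4982 = -5412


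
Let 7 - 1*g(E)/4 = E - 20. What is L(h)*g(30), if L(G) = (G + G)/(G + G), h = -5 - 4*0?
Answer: -12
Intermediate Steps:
h = -5 (h = -5 + 0 = -5)
L(G) = 1 (L(G) = (2*G)/((2*G)) = (2*G)*(1/(2*G)) = 1)
g(E) = 108 - 4*E (g(E) = 28 - 4*(E - 20) = 28 - 4*(-20 + E) = 28 + (80 - 4*E) = 108 - 4*E)
L(h)*g(30) = 1*(108 - 4*30) = 1*(108 - 120) = 1*(-12) = -12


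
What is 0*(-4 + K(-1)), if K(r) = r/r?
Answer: 0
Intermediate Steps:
K(r) = 1
0*(-4 + K(-1)) = 0*(-4 + 1) = 0*(-3) = 0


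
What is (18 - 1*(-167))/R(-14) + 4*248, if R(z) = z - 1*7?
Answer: 20647/21 ≈ 983.19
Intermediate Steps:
R(z) = -7 + z (R(z) = z - 7 = -7 + z)
(18 - 1*(-167))/R(-14) + 4*248 = (18 - 1*(-167))/(-7 - 14) + 4*248 = (18 + 167)/(-21) + 992 = 185*(-1/21) + 992 = -185/21 + 992 = 20647/21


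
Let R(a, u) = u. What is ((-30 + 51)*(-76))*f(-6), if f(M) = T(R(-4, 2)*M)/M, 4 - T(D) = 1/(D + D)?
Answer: 12901/12 ≈ 1075.1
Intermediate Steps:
T(D) = 4 - 1/(2*D) (T(D) = 4 - 1/(D + D) = 4 - 1/(2*D))
f(M) = (4 - 1/(4*M))/M (f(M) = (4 - 1/(2*M)/2)/M = (4 - 1/(4*M))/M)
((-30 + 51)*(-76))*f(-6) = ((-30 + 51)*(-76))*((1/4)*(-1 + 16*(-6))/(-6)**2) = (21*(-76))*((1/4)*(1/36)*(-1 - 96)) = -399*(-97)/36 = -1596*(-97/144) = 12901/12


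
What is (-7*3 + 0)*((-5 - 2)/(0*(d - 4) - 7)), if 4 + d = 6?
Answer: -21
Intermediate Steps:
d = 2 (d = -4 + 6 = 2)
(-7*3 + 0)*((-5 - 2)/(0*(d - 4) - 7)) = (-7*3 + 0)*((-5 - 2)/(0*(2 - 4) - 7)) = (-21 + 0)*(-7/(0*(-2) - 7)) = -(-147)/(0 - 7) = -(-147)/(-7) = -(-147)*(-1)/7 = -21*1 = -21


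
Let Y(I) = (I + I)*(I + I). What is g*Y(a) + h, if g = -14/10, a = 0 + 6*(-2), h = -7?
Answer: -4067/5 ≈ -813.40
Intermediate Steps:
a = -12 (a = 0 - 12 = -12)
g = -7/5 (g = -14*⅒ = -7/5 ≈ -1.4000)
Y(I) = 4*I² (Y(I) = (2*I)*(2*I) = 4*I²)
g*Y(a) + h = -28*(-12)²/5 - 7 = -28*144/5 - 7 = -7/5*576 - 7 = -4032/5 - 7 = -4067/5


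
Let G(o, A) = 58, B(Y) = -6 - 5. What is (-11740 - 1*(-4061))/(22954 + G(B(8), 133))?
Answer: -7679/23012 ≈ -0.33370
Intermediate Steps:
B(Y) = -11
(-11740 - 1*(-4061))/(22954 + G(B(8), 133)) = (-11740 - 1*(-4061))/(22954 + 58) = (-11740 + 4061)/23012 = -7679*1/23012 = -7679/23012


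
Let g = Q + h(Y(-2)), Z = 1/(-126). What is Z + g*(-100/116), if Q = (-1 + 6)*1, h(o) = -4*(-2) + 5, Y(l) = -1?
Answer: -56729/3654 ≈ -15.525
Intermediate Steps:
h(o) = 13 (h(o) = 8 + 5 = 13)
Q = 5 (Q = 5*1 = 5)
Z = -1/126 ≈ -0.0079365
g = 18 (g = 5 + 13 = 18)
Z + g*(-100/116) = -1/126 + 18*(-100/116) = -1/126 + 18*(-100*1/116) = -1/126 + 18*(-25/29) = -1/126 - 450/29 = -56729/3654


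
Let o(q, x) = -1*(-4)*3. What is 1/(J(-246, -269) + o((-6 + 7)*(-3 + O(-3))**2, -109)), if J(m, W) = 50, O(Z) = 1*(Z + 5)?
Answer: 1/62 ≈ 0.016129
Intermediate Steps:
O(Z) = 5 + Z (O(Z) = 1*(5 + Z) = 5 + Z)
o(q, x) = 12 (o(q, x) = 4*3 = 12)
1/(J(-246, -269) + o((-6 + 7)*(-3 + O(-3))**2, -109)) = 1/(50 + 12) = 1/62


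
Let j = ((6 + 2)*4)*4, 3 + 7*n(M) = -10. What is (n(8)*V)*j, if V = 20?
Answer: -33280/7 ≈ -4754.3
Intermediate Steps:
n(M) = -13/7 (n(M) = -3/7 + (1/7)*(-10) = -3/7 - 10/7 = -13/7)
j = 128 (j = (8*4)*4 = 32*4 = 128)
(n(8)*V)*j = -13/7*20*128 = -260/7*128 = -33280/7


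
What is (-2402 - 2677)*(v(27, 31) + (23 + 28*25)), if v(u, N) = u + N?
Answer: -3966699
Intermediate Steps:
v(u, N) = N + u
(-2402 - 2677)*(v(27, 31) + (23 + 28*25)) = (-2402 - 2677)*((31 + 27) + (23 + 28*25)) = -5079*(58 + (23 + 700)) = -5079*(58 + 723) = -5079*781 = -3966699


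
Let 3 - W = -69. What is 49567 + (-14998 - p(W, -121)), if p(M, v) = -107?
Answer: 34676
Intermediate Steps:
W = 72 (W = 3 - 1*(-69) = 3 + 69 = 72)
49567 + (-14998 - p(W, -121)) = 49567 + (-14998 - 1*(-107)) = 49567 + (-14998 + 107) = 49567 - 14891 = 34676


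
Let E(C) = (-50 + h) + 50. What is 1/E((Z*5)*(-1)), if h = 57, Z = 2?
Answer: 1/57 ≈ 0.017544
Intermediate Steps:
E(C) = 57 (E(C) = (-50 + 57) + 50 = 7 + 50 = 57)
1/E((Z*5)*(-1)) = 1/57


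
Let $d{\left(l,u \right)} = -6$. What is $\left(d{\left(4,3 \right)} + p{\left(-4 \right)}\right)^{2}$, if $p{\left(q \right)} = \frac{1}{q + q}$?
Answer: $\frac{2401}{64} \approx 37.516$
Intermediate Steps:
$p{\left(q \right)} = \frac{1}{2 q}$
$\left(d{\left(4,3 \right)} + p{\left(-4 \right)}\right)^{2} = \left(-6 + \frac{1}{2 \left(-4\right)}\right)^{2} = \left(-6 + \frac{1}{2} \left(- \frac{1}{4}\right)\right)^{2} = \left(-6 - \frac{1}{8}\right)^{2} = \left(- \frac{49}{8}\right)^{2} = \frac{2401}{64}$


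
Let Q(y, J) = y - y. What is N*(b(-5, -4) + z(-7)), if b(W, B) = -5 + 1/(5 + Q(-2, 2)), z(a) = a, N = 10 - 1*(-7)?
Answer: -1003/5 ≈ -200.60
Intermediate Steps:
N = 17 (N = 10 + 7 = 17)
Q(y, J) = 0
b(W, B) = -24/5 (b(W, B) = -5 + 1/(5 + 0) = -5 + 1/5 = -5 + ⅕ = -24/5)
N*(b(-5, -4) + z(-7)) = 17*(-24/5 - 7) = 17*(-59/5) = -1003/5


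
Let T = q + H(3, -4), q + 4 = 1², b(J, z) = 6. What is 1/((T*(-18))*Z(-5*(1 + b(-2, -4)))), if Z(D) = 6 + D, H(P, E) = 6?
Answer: 1/1566 ≈ 0.00063857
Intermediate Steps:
q = -3 (q = -4 + 1² = -4 + 1 = -3)
T = 3 (T = -3 + 6 = 3)
1/((T*(-18))*Z(-5*(1 + b(-2, -4)))) = 1/((3*(-18))*(6 - 5*(1 + 6))) = 1/(-54*(6 - 5*7)) = 1/(-54*(6 - 35)) = 1/(-54*(-29)) = 1/1566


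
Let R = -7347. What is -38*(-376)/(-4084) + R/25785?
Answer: -33201769/8775495 ≈ -3.7835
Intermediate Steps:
-38*(-376)/(-4084) + R/25785 = -38*(-376)/(-4084) - 7347/25785 = 14288*(-1/4084) - 7347*1/25785 = -3572/1021 - 2449/8595 = -33201769/8775495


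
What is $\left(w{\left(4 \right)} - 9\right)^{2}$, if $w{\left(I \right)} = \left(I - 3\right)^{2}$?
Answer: $64$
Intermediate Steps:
$w{\left(I \right)} = \left(-3 + I\right)^{2}$
$\left(w{\left(4 \right)} - 9\right)^{2} = \left(\left(-3 + 4\right)^{2} - 9\right)^{2} = \left(1^{2} - 9\right)^{2} = \left(1 - 9\right)^{2} = \left(-8\right)^{2} = 64$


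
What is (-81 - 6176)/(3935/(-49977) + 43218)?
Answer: -312706089/2159902051 ≈ -0.14478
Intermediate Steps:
(-81 - 6176)/(3935/(-49977) + 43218) = -6257/(3935*(-1/49977) + 43218) = -6257/(-3935/49977 + 43218) = -6257/2159902051/49977 = -6257*49977/2159902051 = -312706089/2159902051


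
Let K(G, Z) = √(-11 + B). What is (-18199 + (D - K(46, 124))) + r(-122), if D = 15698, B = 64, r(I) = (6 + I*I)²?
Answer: 221709599 - √53 ≈ 2.2171e+8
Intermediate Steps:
r(I) = (6 + I²)²
K(G, Z) = √53 (K(G, Z) = √(-11 + 64) = √53)
(-18199 + (D - K(46, 124))) + r(-122) = (-18199 + (15698 - √53)) + (6 + (-122)²)² = (-2501 - √53) + (6 + 14884)² = (-2501 - √53) + 14890² = (-2501 - √53) + 221712100 = 221709599 - √53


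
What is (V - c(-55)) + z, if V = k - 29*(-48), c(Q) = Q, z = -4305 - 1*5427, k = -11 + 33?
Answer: -8263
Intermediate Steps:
k = 22
z = -9732 (z = -4305 - 5427 = -9732)
V = 1414 (V = 22 - 29*(-48) = 22 + 1392 = 1414)
(V - c(-55)) + z = (1414 - 1*(-55)) - 9732 = (1414 + 55) - 9732 = 1469 - 9732 = -8263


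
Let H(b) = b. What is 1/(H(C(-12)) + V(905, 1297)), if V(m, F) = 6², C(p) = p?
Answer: 1/24 ≈ 0.041667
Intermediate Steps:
V(m, F) = 36
1/(H(C(-12)) + V(905, 1297)) = 1/(-12 + 36) = 1/24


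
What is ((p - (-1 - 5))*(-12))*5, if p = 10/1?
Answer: -960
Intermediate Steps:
p = 10 (p = 10*1 = 10)
((p - (-1 - 5))*(-12))*5 = ((10 - (-1 - 5))*(-12))*5 = ((10 - 1*(-6))*(-12))*5 = ((10 + 6)*(-12))*5 = (16*(-12))*5 = -192*5 = -960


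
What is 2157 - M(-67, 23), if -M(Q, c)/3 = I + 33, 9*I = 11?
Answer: 6779/3 ≈ 2259.7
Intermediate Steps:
I = 11/9 (I = (⅑)*11 = 11/9 ≈ 1.2222)
M(Q, c) = -308/3 (M(Q, c) = -3*(11/9 + 33) = -3*308/9 = -308/3)
2157 - M(-67, 23) = 2157 - 1*(-308/3) = 2157 + 308/3 = 6779/3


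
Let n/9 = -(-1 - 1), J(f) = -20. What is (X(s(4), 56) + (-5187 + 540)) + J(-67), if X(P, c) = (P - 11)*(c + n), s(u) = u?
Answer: -5185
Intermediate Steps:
n = 18 (n = 9*(-(-1 - 1)) = 9*(-1*(-2)) = 9*2 = 18)
X(P, c) = (-11 + P)*(18 + c) (X(P, c) = (P - 11)*(c + 18) = (-11 + P)*(18 + c))
(X(s(4), 56) + (-5187 + 540)) + J(-67) = ((-198 - 11*56 + 18*4 + 4*56) + (-5187 + 540)) - 20 = ((-198 - 616 + 72 + 224) - 4647) - 20 = (-518 - 4647) - 20 = -5165 - 20 = -5185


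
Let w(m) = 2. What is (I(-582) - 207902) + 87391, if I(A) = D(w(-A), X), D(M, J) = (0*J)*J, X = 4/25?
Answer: -120511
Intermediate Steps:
X = 4/25 (X = 4*(1/25) = 4/25 ≈ 0.16000)
D(M, J) = 0 (D(M, J) = 0*J = 0)
I(A) = 0
(I(-582) - 207902) + 87391 = (0 - 207902) + 87391 = -207902 + 87391 = -120511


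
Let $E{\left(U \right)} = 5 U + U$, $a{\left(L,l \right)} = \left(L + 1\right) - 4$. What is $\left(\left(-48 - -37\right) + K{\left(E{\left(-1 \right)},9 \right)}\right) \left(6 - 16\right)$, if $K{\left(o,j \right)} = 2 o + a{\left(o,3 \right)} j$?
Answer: $1040$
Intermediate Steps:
$a{\left(L,l \right)} = -3 + L$ ($a{\left(L,l \right)} = \left(1 + L\right) - 4 = -3 + L$)
$E{\left(U \right)} = 6 U$
$K{\left(o,j \right)} = 2 o + j \left(-3 + o\right)$ ($K{\left(o,j \right)} = 2 o + \left(-3 + o\right) j = 2 o + j \left(-3 + o\right)$)
$\left(\left(-48 - -37\right) + K{\left(E{\left(-1 \right)},9 \right)}\right) \left(6 - 16\right) = \left(\left(-48 - -37\right) + \left(2 \cdot 6 \left(-1\right) + 9 \left(-3 + 6 \left(-1\right)\right)\right)\right) \left(6 - 16\right) = \left(\left(-48 + 37\right) + \left(2 \left(-6\right) + 9 \left(-3 - 6\right)\right)\right) \left(-10\right) = \left(-11 + \left(-12 + 9 \left(-9\right)\right)\right) \left(-10\right) = \left(-11 - 93\right) \left(-10\right) = \left(-104\right) \left(-10\right) = 1040$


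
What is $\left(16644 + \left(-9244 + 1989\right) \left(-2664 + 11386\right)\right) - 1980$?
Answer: $-63263446$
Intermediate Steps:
$\left(16644 + \left(-9244 + 1989\right) \left(-2664 + 11386\right)\right) - 1980 = \left(16644 - 63278110\right) - 1980 = -63261466 - 1980 = -63263446$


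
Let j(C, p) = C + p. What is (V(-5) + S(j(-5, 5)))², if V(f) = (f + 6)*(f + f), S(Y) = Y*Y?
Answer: 100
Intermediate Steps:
S(Y) = Y²
V(f) = 2*f*(6 + f) (V(f) = (6 + f)*(2*f) = 2*f*(6 + f))
(V(-5) + S(j(-5, 5)))² = (2*(-5)*(6 - 5) + (-5 + 5)²)² = (2*(-5)*1 + 0²)² = (-10 + 0)² = (-10)² = 100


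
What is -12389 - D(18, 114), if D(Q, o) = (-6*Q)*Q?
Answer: -10445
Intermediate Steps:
D(Q, o) = -6*Q²
-12389 - D(18, 114) = -12389 - (-6)*18² = -12389 - (-6)*324 = -12389 - 1*(-1944) = -12389 + 1944 = -10445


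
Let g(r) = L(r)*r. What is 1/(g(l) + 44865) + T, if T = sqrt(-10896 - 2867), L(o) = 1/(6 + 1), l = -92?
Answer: 7/313963 + I*sqrt(13763) ≈ 2.2296e-5 + 117.32*I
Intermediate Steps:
L(o) = 1/7
g(r) = r/7
T = I*sqrt(13763) (T = sqrt(-13763) = I*sqrt(13763) ≈ 117.32*I)
1/(g(l) + 44865) + T = 1/((1/7)*(-92) + 44865) + I*sqrt(13763) = 1/(-92/7 + 44865) + I*sqrt(13763) = 1/(313963/7) + I*sqrt(13763) = 7/313963 + I*sqrt(13763)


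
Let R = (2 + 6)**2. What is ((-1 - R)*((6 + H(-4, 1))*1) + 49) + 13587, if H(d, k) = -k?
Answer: 13311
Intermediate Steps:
R = 64 (R = 8**2 = 64)
((-1 - R)*((6 + H(-4, 1))*1) + 49) + 13587 = ((-1 - 1*64)*((6 - 1*1)*1) + 49) + 13587 = ((-1 - 64)*((6 - 1)*1) + 49) + 13587 = (-325 + 49) + 13587 = -276 + 13587 = 13311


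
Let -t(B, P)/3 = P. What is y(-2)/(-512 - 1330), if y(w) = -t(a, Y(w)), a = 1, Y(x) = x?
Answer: 1/307 ≈ 0.0032573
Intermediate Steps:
t(B, P) = -3*P
y(w) = 3*w (y(w) = -(-3)*w = 3*w)
y(-2)/(-512 - 1330) = (3*(-2))/(-512 - 1330) = -6/(-1842) = -6*(-1/1842) = 1/307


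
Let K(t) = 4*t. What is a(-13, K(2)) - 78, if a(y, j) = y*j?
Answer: -182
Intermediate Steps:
a(y, j) = j*y
a(-13, K(2)) - 78 = (4*2)*(-13) - 78 = 8*(-13) - 78 = -104 - 78 = -182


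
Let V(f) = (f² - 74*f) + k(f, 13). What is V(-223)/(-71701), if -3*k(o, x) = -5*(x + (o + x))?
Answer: -28244/30729 ≈ -0.91913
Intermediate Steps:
k(o, x) = 5*o/3 + 10*x/3 (k(o, x) = -(-5)*(x + (o + x))/3 = -(-5)*(o + 2*x)/3 = -(-10*x - 5*o)/3 = 5*o/3 + 10*x/3)
V(f) = 130/3 + f² - 217*f/3 (V(f) = (f² - 74*f) + (5*f/3 + (10/3)*13) = (f² - 74*f) + (5*f/3 + 130/3) = (f² - 74*f) + (130/3 + 5*f/3) = 130/3 + f² - 217*f/3)
V(-223)/(-71701) = (130/3 + (-223)² - 217/3*(-223))/(-71701) = (130/3 + 49729 + 48391/3)*(-1/71701) = (197708/3)*(-1/71701) = -28244/30729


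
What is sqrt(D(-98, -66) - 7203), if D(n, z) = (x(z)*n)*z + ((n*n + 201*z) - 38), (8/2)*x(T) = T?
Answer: 5*I*sqrt(4705) ≈ 342.96*I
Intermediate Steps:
x(T) = T/4
D(n, z) = -38 + n**2 + 201*z + n*z**2/4 (D(n, z) = ((z/4)*n)*z + ((n*n + 201*z) - 38) = (n*z/4)*z + ((n**2 + 201*z) - 38) = n*z**2/4 + (-38 + n**2 + 201*z) = -38 + n**2 + 201*z + n*z**2/4)
sqrt(D(-98, -66) - 7203) = sqrt((-38 + (-98)**2 + 201*(-66) + (1/4)*(-98)*(-66)**2) - 7203) = sqrt((-38 + 9604 - 13266 + (1/4)*(-98)*4356) - 7203) = sqrt((-38 + 9604 - 13266 - 106722) - 7203) = sqrt(-110422 - 7203) = sqrt(-117625) = 5*I*sqrt(4705)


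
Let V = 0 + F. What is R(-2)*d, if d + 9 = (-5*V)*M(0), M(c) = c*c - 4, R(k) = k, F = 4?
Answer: -142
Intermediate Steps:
M(c) = -4 + c**2 (M(c) = c**2 - 4 = -4 + c**2)
V = 4 (V = 0 + 4 = 4)
d = 71 (d = -9 + (-5*4)*(-4 + 0**2) = -9 - 20*(-4 + 0) = -9 - 20*(-4) = -9 + 80 = 71)
R(-2)*d = -2*71 = -142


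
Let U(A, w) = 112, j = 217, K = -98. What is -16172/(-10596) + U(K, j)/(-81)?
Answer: 10265/71523 ≈ 0.14352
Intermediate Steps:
-16172/(-10596) + U(K, j)/(-81) = -16172/(-10596) + 112/(-81) = -16172*(-1/10596) + 112*(-1/81) = 4043/2649 - 112/81 = 10265/71523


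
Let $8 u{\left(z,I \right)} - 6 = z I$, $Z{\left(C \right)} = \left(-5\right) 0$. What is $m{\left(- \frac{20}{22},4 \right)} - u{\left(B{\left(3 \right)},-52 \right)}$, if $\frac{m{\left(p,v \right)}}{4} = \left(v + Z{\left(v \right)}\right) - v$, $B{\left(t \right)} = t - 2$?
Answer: $\frac{23}{4} \approx 5.75$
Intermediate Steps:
$B{\left(t \right)} = -2 + t$ ($B{\left(t \right)} = t - 2 = -2 + t$)
$Z{\left(C \right)} = 0$
$m{\left(p,v \right)} = 0$ ($m{\left(p,v \right)} = 4 \left(\left(v + 0\right) - v\right) = 4 \left(v - v\right) = 4 \cdot 0 = 0$)
$u{\left(z,I \right)} = \frac{3}{4} + \frac{I z}{8}$ ($u{\left(z,I \right)} = \frac{3}{4} + \frac{z I}{8} = \frac{3}{4} + \frac{I z}{8}$)
$m{\left(- \frac{20}{22},4 \right)} - u{\left(B{\left(3 \right)},-52 \right)} = 0 - \left(\frac{3}{4} + \frac{1}{8} \left(-52\right) \left(-2 + 3\right)\right) = 0 - \left(\frac{3}{4} + \frac{1}{8} \left(-52\right) 1\right) = 0 - \left(\frac{3}{4} - \frac{13}{2}\right) = 0 - - \frac{23}{4} = 0 + \frac{23}{4} = \frac{23}{4}$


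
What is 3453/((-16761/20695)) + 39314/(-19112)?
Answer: -227733218079/53389372 ≈ -4265.5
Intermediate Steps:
3453/((-16761/20695)) + 39314/(-19112) = 3453/((-16761*1/20695)) + 39314*(-1/19112) = 3453/(-16761/20695) - 19657/9556 = 3453*(-20695/16761) - 19657/9556 = -23819945/5587 - 19657/9556 = -227733218079/53389372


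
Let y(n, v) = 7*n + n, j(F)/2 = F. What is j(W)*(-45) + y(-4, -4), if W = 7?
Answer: -662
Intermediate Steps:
j(F) = 2*F
y(n, v) = 8*n
j(W)*(-45) + y(-4, -4) = (2*7)*(-45) + 8*(-4) = 14*(-45) - 32 = -630 - 32 = -662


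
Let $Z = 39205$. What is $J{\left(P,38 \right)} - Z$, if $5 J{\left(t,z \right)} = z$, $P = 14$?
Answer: $- \frac{195987}{5} \approx -39197.0$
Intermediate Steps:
$J{\left(t,z \right)} = \frac{z}{5}$
$J{\left(P,38 \right)} - Z = \frac{1}{5} \cdot 38 - 39205 = \frac{38}{5} - 39205 = - \frac{195987}{5}$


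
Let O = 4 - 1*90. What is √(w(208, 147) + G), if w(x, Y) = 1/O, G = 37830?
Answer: √279790594/86 ≈ 194.50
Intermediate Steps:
O = -86 (O = 4 - 90 = -86)
w(x, Y) = -1/86 (w(x, Y) = 1/(-86) = -1/86)
√(w(208, 147) + G) = √(-1/86 + 37830) = √(3253379/86) = √279790594/86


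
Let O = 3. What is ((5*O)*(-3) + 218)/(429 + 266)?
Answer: 173/695 ≈ 0.24892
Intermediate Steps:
((5*O)*(-3) + 218)/(429 + 266) = ((5*3)*(-3) + 218)/(429 + 266) = (15*(-3) + 218)/695 = (-45 + 218)*(1/695) = 173*(1/695) = 173/695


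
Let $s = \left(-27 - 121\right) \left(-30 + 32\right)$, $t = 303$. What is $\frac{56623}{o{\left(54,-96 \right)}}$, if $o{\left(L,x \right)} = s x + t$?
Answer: $\frac{56623}{28719} \approx 1.9716$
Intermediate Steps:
$s = -296$ ($s = \left(-148\right) 2 = -296$)
$o{\left(L,x \right)} = 303 - 296 x$ ($o{\left(L,x \right)} = - 296 x + 303 = 303 - 296 x$)
$\frac{56623}{o{\left(54,-96 \right)}} = \frac{56623}{303 - -28416} = \frac{56623}{303 + 28416} = \frac{56623}{28719}$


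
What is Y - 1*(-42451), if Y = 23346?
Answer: 65797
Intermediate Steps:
Y - 1*(-42451) = 23346 - 1*(-42451) = 23346 + 42451 = 65797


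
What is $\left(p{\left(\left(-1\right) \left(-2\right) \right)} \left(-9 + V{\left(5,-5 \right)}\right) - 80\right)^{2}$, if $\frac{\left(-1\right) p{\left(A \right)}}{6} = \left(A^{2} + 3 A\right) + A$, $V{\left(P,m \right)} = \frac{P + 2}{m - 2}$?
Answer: $409600$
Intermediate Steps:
$V{\left(P,m \right)} = \frac{2 + P}{-2 + m}$
$p{\left(A \right)} = - 24 A - 6 A^{2}$ ($p{\left(A \right)} = - 6 \left(\left(A^{2} + 3 A\right) + A\right) = - 6 \left(A^{2} + 4 A\right) = - 24 A - 6 A^{2}$)
$\left(p{\left(\left(-1\right) \left(-2\right) \right)} \left(-9 + V{\left(5,-5 \right)}\right) - 80\right)^{2} = \left(- 6 \left(\left(-1\right) \left(-2\right)\right) \left(4 - -2\right) \left(-9 + \frac{2 + 5}{-2 - 5}\right) - 80\right)^{2} = \left(\left(-6\right) 2 \left(4 + 2\right) \left(-9 + \frac{1}{-7} \cdot 7\right) - 80\right)^{2} = \left(\left(-6\right) 2 \cdot 6 \left(-9 - 1\right) - 80\right)^{2} = \left(- 72 \left(-9 - 1\right) - 80\right)^{2} = \left(\left(-72\right) \left(-10\right) - 80\right)^{2} = \left(720 - 80\right)^{2} = 640^{2} = 409600$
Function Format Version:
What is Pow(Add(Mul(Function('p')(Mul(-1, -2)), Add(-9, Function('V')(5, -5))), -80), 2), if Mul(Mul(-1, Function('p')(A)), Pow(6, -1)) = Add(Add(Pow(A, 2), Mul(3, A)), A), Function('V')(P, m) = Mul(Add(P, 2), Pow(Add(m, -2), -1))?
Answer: 409600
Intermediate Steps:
Function('V')(P, m) = Mul(Pow(Add(-2, m), -1), Add(2, P)) (Function('V')(P, m) = Mul(Add(2, P), Pow(Add(-2, m), -1)) = Mul(Pow(Add(-2, m), -1), Add(2, P)))
Function('p')(A) = Add(Mul(-24, A), Mul(-6, Pow(A, 2))) (Function('p')(A) = Mul(-6, Add(Add(Pow(A, 2), Mul(3, A)), A)) = Mul(-6, Add(Pow(A, 2), Mul(4, A))) = Add(Mul(-24, A), Mul(-6, Pow(A, 2))))
Pow(Add(Mul(Function('p')(Mul(-1, -2)), Add(-9, Function('V')(5, -5))), -80), 2) = Pow(Add(Mul(Mul(-6, Mul(-1, -2), Add(4, Mul(-1, -2))), Add(-9, Mul(Pow(Add(-2, -5), -1), Add(2, 5)))), -80), 2) = Pow(Add(Mul(Mul(-6, 2, Add(4, 2)), Add(-9, Mul(Pow(-7, -1), 7))), -80), 2) = Pow(Add(Mul(Mul(-6, 2, 6), Add(-9, Mul(Rational(-1, 7), 7))), -80), 2) = Pow(Add(Mul(-72, Add(-9, -1)), -80), 2) = Pow(Add(Mul(-72, -10), -80), 2) = Pow(Add(720, -80), 2) = Pow(640, 2) = 409600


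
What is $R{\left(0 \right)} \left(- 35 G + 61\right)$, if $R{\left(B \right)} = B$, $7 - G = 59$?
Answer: $0$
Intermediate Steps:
$G = -52$ ($G = 7 - 59 = -52$)
$R{\left(0 \right)} \left(- 35 G + 61\right) = 0 \left(\left(-35\right) \left(-52\right) + 61\right) = 0 \left(1820 + 61\right) = 0 \cdot 1881 = 0$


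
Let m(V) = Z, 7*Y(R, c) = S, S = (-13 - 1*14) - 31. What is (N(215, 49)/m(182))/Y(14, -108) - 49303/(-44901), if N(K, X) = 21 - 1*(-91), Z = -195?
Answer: 98803219/84638385 ≈ 1.1674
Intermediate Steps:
N(K, X) = 112 (N(K, X) = 21 + 91 = 112)
S = -58 (S = (-13 - 14) - 31 = -27 - 31 = -58)
Y(R, c) = -58/7 (Y(R, c) = (⅐)*(-58) = -58/7)
m(V) = -195
(N(215, 49)/m(182))/Y(14, -108) - 49303/(-44901) = (112/(-195))/(-58/7) - 49303/(-44901) = (112*(-1/195))*(-7/58) - 49303*(-1/44901) = -112/195*(-7/58) + 49303/44901 = 392/5655 + 49303/44901 = 98803219/84638385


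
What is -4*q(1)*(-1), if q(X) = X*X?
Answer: 4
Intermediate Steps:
q(X) = X²
-4*q(1)*(-1) = -4*1²*(-1) = -4*1*(-1) = -4*(-1) = 4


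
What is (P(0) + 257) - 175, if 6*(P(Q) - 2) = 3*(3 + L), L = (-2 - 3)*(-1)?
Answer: 88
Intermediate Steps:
L = 5 (L = -5*(-1) = 5)
P(Q) = 6 (P(Q) = 2 + (3*(3 + 5))/6 = 2 + (3*8)/6 = 2 + (⅙)*24 = 2 + 4 = 6)
(P(0) + 257) - 175 = (6 + 257) - 175 = 263 - 175 = 88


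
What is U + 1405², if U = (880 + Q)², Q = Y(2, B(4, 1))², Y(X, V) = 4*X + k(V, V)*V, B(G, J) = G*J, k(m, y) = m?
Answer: 4093961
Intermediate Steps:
Y(X, V) = V² + 4*X (Y(X, V) = 4*X + V*V = 4*X + V² = V² + 4*X)
Q = 576 (Q = ((4*1)² + 4*2)² = (4² + 8)² = (16 + 8)² = 24² = 576)
U = 2119936 (U = (880 + 576)² = 1456² = 2119936)
U + 1405² = 2119936 + 1405² = 2119936 + 1974025 = 4093961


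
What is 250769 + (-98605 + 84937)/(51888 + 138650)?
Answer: 23890505027/95269 ≈ 2.5077e+5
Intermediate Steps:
250769 + (-98605 + 84937)/(51888 + 138650) = 250769 - 13668/190538 = 250769 - 13668*1/190538 = 250769 - 6834/95269 = 23890505027/95269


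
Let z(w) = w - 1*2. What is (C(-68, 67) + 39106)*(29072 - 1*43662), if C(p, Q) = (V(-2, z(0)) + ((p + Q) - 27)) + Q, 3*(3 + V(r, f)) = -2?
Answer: -1713216160/3 ≈ -5.7107e+8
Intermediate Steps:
z(w) = -2 + w (z(w) = w - 2 = -2 + w)
V(r, f) = -11/3 (V(r, f) = -3 + (⅓)*(-2) = -3 - ⅔ = -11/3)
C(p, Q) = -92/3 + p + 2*Q (C(p, Q) = (-11/3 + ((p + Q) - 27)) + Q = (-11/3 + ((Q + p) - 27)) + Q = (-11/3 + (-27 + Q + p)) + Q = (-92/3 + Q + p) + Q = -92/3 + p + 2*Q)
(C(-68, 67) + 39106)*(29072 - 1*43662) = ((-92/3 - 68 + 2*67) + 39106)*(29072 - 1*43662) = ((-92/3 - 68 + 134) + 39106)*(29072 - 43662) = (106/3 + 39106)*(-14590) = (117424/3)*(-14590) = -1713216160/3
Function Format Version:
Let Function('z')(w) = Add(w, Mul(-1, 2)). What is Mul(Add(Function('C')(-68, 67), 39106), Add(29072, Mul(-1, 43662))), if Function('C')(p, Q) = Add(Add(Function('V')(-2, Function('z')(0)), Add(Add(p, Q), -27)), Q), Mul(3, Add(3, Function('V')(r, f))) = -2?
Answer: Rational(-1713216160, 3) ≈ -5.7107e+8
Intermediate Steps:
Function('z')(w) = Add(-2, w) (Function('z')(w) = Add(w, -2) = Add(-2, w))
Function('V')(r, f) = Rational(-11, 3) (Function('V')(r, f) = Add(-3, Mul(Rational(1, 3), -2)) = Add(-3, Rational(-2, 3)) = Rational(-11, 3))
Function('C')(p, Q) = Add(Rational(-92, 3), p, Mul(2, Q)) (Function('C')(p, Q) = Add(Add(Rational(-11, 3), Add(Add(p, Q), -27)), Q) = Add(Add(Rational(-11, 3), Add(Add(Q, p), -27)), Q) = Add(Add(Rational(-11, 3), Add(-27, Q, p)), Q) = Add(Add(Rational(-92, 3), Q, p), Q) = Add(Rational(-92, 3), p, Mul(2, Q)))
Mul(Add(Function('C')(-68, 67), 39106), Add(29072, Mul(-1, 43662))) = Mul(Add(Add(Rational(-92, 3), -68, Mul(2, 67)), 39106), Add(29072, Mul(-1, 43662))) = Mul(Add(Add(Rational(-92, 3), -68, 134), 39106), Add(29072, -43662)) = Mul(Add(Rational(106, 3), 39106), -14590) = Mul(Rational(117424, 3), -14590) = Rational(-1713216160, 3)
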